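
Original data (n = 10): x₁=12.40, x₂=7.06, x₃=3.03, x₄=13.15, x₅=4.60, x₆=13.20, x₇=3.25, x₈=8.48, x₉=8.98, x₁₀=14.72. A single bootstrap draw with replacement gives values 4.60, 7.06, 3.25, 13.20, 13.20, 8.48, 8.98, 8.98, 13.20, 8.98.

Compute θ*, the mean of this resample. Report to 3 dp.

θ* = 8.993

Mean = (4.60 + 7.06 + 3.25 + 13.20 + 13.20 + 8.48 + 8.98 + 8.98 + 13.20 + 8.98) / 10 = 89.930 / 10 = 8.993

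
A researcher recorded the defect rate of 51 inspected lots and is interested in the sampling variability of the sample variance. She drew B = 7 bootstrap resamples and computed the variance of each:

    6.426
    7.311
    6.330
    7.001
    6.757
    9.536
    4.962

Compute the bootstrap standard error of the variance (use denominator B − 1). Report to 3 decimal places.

SE* = 1.382

Bootstrap SE is the standard deviation of the 7 replicate variances.
Mean of replicates: (6.426 + 7.311 + 6.330 + 7.001 + 6.757 + 9.536 + 4.962) / 7 = 48.3230 / 7 = 6.9033
Sum of squared deviations: (−0.4773)² + (+0.4077)² + (−0.5733)² + (+0.0977)² + (−0.1463)² + (+2.6327)² + (−1.9413)² = 11.4534
Variance = 11.4534 / 6 = 1.9089
SE* = √1.9089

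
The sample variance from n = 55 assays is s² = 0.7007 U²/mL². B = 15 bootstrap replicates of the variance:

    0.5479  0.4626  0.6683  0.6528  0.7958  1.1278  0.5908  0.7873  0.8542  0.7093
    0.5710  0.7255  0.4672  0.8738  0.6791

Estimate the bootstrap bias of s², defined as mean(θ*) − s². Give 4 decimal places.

bias = +0.0002

mean(θ*) = (0.5479 + 0.4626 + 0.6683 + 0.6528 + 0.7958 + 1.1278 + 0.5908 + 0.7873 + 0.8542 + 0.7093 + 0.5710 + 0.7255 + 0.4672 + 0.8738 + 0.6791) / 15 = 0.70089
bias = 0.70089 − 0.7007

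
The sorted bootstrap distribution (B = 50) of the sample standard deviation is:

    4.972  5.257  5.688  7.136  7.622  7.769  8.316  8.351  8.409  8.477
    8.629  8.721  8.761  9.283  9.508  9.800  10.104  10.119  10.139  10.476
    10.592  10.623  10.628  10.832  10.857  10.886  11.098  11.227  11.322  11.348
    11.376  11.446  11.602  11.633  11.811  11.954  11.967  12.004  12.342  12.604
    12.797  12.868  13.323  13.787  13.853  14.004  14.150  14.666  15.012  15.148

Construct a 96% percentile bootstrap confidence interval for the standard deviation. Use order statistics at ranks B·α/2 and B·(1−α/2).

(4.972, 15.012)

α = 0.04; lower rank = 50 × 0.020 = 1; upper rank = 50 × 0.980 = 49.
The 1st smallest replicate is 4.972; the 49th is 15.012.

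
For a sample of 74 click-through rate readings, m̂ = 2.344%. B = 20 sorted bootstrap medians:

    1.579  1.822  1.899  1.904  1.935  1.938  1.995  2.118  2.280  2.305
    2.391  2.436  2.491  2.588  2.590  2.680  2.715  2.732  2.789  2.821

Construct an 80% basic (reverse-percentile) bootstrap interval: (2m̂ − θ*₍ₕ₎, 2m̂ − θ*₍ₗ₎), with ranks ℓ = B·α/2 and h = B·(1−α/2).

(1.956, 2.866)

Percentile endpoints at ranks 2 and 18: θ*₍2₎ = 1.822, θ*₍18₎ = 2.732.
Basic interval reflects these around m̂:
  lower = 2 × 2.344 − 2.732 = 1.956
  upper = 2 × 2.344 − 1.822 = 2.866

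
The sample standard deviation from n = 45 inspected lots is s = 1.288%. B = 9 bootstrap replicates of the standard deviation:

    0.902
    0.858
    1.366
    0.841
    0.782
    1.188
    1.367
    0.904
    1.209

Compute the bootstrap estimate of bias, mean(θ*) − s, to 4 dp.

mean(θ*) = (0.902 + 0.858 + 1.366 + 0.841 + 0.782 + 1.188 + 1.367 + 0.904 + 1.209) / 9 = 1.04633
bias = 1.04633 − 1.288

bias = −0.2417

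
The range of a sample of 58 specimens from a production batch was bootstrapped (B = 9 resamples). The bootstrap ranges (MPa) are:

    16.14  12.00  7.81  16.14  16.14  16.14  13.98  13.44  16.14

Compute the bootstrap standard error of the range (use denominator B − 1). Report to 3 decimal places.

SE* = 2.853

Bootstrap SE is the standard deviation of the 9 replicate ranges.
Mean of replicates: (16.14 + 12.00 + 7.81 + 16.14 + 16.14 + 16.14 + 13.98 + 13.44 + 16.14) / 9 = 127.9300 / 9 = 14.2144
Sum of squared deviations: (+1.9256)² + (−2.2144)² + (−6.4044)² + (+1.9256)² + (+1.9256)² + (+1.9256)² + (−0.2344)² + (−0.7744)² + (+1.9256)² = 65.1142
Variance = 65.1142 / 8 = 8.1393
SE* = √8.1393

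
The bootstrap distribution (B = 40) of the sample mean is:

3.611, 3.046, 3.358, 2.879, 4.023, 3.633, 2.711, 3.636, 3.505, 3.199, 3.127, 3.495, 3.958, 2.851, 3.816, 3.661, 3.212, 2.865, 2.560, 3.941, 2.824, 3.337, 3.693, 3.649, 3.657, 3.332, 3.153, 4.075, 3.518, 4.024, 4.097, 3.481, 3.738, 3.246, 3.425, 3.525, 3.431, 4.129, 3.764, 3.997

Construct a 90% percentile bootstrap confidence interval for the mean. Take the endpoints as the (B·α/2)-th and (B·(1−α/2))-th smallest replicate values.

Sorted replicates: 2.560, 2.711, 2.824, 2.851, 2.865, 2.879, 3.046, 3.127, 3.153, 3.199, 3.212, 3.246, 3.332, 3.337, 3.358, 3.425, 3.431, 3.481, 3.495, 3.505, 3.518, 3.525, 3.611, 3.633, 3.636, 3.649, 3.657, 3.661, 3.693, 3.738, 3.764, 3.816, 3.941, 3.958, 3.997, 4.023, 4.024, 4.075, 4.097, 4.129
α = 0.10; lower rank = 40 × 0.050 = 2; upper rank = 40 × 0.950 = 38.
The 2nd smallest replicate is 2.711; the 38th is 4.075.

(2.711, 4.075)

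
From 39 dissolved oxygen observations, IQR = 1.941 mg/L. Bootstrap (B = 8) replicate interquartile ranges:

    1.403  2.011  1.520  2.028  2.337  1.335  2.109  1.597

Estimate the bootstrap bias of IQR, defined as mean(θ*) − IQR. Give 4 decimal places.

bias = −0.1485

mean(θ*) = (1.403 + 2.011 + 1.520 + 2.028 + 2.337 + 1.335 + 2.109 + 1.597) / 8 = 1.79250
bias = 1.79250 − 1.941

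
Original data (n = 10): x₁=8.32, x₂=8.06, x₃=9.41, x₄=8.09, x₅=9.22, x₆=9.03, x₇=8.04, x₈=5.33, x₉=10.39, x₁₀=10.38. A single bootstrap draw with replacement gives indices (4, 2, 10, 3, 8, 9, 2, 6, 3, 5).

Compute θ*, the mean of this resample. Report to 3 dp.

θ* = 8.738

Resample values: 8.09, 8.06, 10.38, 9.41, 5.33, 10.39, 8.06, 9.03, 9.41, 9.22.
Mean = (8.09 + 8.06 + 10.38 + 9.41 + 5.33 + 10.39 + 8.06 + 9.03 + 9.41 + 9.22) / 10 = 87.380 / 10 = 8.738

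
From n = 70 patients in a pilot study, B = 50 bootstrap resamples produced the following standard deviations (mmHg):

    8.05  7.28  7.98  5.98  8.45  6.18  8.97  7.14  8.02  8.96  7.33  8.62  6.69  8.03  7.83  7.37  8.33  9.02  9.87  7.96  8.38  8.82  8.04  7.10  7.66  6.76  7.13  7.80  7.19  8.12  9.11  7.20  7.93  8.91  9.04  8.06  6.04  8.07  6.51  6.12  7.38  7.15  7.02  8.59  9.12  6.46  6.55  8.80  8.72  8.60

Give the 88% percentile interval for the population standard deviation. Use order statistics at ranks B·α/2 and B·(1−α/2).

Sorted replicates: 5.98, 6.04, 6.12, 6.18, 6.46, 6.51, 6.55, 6.69, 6.76, 7.02, 7.10, 7.13, 7.14, 7.15, 7.19, 7.20, 7.28, 7.33, 7.37, 7.38, 7.66, 7.80, 7.83, 7.93, 7.96, 7.98, 8.02, 8.03, 8.04, 8.05, 8.06, 8.07, 8.12, 8.33, 8.38, 8.45, 8.59, 8.60, 8.62, 8.72, 8.80, 8.82, 8.91, 8.96, 8.97, 9.02, 9.04, 9.11, 9.12, 9.87
α = 0.12; lower rank = 50 × 0.060 = 3; upper rank = 50 × 0.940 = 47.
The 3rd smallest replicate is 6.12; the 47th is 9.04.

(6.12, 9.04)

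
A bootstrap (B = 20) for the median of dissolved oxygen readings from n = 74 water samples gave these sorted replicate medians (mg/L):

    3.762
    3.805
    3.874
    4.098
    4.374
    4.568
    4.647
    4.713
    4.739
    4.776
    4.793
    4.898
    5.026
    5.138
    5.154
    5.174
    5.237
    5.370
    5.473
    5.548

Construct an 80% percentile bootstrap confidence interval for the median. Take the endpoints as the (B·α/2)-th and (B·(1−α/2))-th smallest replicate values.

α = 0.20; lower rank = 20 × 0.100 = 2; upper rank = 20 × 0.900 = 18.
The 2nd smallest replicate is 3.805; the 18th is 5.370.

(3.805, 5.370)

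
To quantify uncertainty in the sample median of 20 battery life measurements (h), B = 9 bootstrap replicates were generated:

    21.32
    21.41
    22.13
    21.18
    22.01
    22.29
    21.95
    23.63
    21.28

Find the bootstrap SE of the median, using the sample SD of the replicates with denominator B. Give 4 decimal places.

SE* = 0.7219

Bootstrap SE is the standard deviation of the 9 replicate medians.
Mean of replicates: (21.32 + 21.41 + 22.13 + 21.18 + 22.01 + 22.29 + 21.95 + 23.63 + 21.28) / 9 = 197.20000 / 9 = 21.91111
Sum of squared deviations: (−0.59111)² + (−0.50111)² + (+0.21889)² + (−0.73111)² + (+0.09889)² + (+0.37889)² + (+0.03889)² + (+1.71889)² + (−0.63111)² = 4.69069
Variance = 4.69069 / 9 = 0.52119
SE* = √0.52119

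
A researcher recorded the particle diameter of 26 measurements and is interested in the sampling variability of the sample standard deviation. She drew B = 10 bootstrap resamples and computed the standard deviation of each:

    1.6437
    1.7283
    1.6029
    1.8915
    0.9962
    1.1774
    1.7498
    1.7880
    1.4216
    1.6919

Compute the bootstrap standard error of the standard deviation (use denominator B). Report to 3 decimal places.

SE* = 0.271

Bootstrap SE is the standard deviation of the 10 replicate standard deviations.
Mean of replicates: (1.6437 + 1.7283 + 1.6029 + 1.8915 + 0.9962 + 1.1774 + 1.7498 + 1.7880 + 1.4216 + 1.6919) / 10 = 15.69130 / 10 = 1.56913
Sum of squared deviations: (+0.07457)² + (+0.15917)² + (+0.03377)² + (+0.32237)² + (−0.57293)² + (−0.39173)² + (+0.18067)² + (+0.21887)² + (−0.14753)² + (+0.12277)² = 0.73504
Variance = 0.73504 / 10 = 0.07350
SE* = √0.07350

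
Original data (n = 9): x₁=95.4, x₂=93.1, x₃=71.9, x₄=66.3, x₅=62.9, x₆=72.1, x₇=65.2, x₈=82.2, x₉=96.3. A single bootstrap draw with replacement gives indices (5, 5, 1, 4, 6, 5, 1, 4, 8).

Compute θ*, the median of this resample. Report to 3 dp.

θ* = 66.300

Resample values: 62.9, 62.9, 95.4, 66.3, 72.1, 62.9, 95.4, 66.3, 82.2.
Sorted: 62.9, 62.9, 62.9, 66.3, 66.3, 72.1, 82.2, 95.4, 95.4
Median = middle value = 66.300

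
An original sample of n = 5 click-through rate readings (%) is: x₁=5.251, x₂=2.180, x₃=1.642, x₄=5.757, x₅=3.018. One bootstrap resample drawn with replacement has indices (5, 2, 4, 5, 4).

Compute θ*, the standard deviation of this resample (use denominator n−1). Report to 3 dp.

Resample values: 3.018, 2.180, 5.757, 3.018, 5.757.
Mean = 3.9460; sum of squared deviations = 11.4006
s² = 11.4006 / 4 = 2.8501
s = √2.8501 = 1.688

θ* = 1.688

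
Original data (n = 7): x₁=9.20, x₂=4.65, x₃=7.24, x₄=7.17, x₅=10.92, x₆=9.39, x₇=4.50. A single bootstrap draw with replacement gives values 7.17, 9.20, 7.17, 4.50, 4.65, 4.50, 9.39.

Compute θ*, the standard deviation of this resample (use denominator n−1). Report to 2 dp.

θ* = 2.15

Mean = 6.6543; sum of squared deviations = 27.7958
s² = 27.7958 / 6 = 4.6326
s = √4.6326 = 2.15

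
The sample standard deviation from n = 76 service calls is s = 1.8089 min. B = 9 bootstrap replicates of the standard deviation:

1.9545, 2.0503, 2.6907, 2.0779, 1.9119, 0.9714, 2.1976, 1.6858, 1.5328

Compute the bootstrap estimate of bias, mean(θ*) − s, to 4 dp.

bias = +0.0881

mean(θ*) = (1.9545 + 2.0503 + 2.6907 + 2.0779 + 1.9119 + 0.9714 + 2.1976 + 1.6858 + 1.5328) / 9 = 1.89699
bias = 1.89699 − 1.8089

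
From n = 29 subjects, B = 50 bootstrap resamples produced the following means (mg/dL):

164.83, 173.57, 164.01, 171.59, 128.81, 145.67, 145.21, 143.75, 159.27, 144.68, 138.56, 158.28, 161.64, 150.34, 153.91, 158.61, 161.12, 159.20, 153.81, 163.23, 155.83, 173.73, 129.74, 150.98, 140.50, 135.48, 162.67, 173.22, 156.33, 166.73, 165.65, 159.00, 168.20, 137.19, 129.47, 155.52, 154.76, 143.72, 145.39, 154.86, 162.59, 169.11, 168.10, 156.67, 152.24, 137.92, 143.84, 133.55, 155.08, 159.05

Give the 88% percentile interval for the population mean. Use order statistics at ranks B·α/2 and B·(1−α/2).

(129.74, 171.59)

Sorted replicates: 128.81, 129.47, 129.74, 133.55, 135.48, 137.19, 137.92, 138.56, 140.50, 143.72, 143.75, 143.84, 144.68, 145.21, 145.39, 145.67, 150.34, 150.98, 152.24, 153.81, 153.91, 154.76, 154.86, 155.08, 155.52, 155.83, 156.33, 156.67, 158.28, 158.61, 159.00, 159.05, 159.20, 159.27, 161.12, 161.64, 162.59, 162.67, 163.23, 164.01, 164.83, 165.65, 166.73, 168.10, 168.20, 169.11, 171.59, 173.22, 173.57, 173.73
α = 0.12; lower rank = 50 × 0.060 = 3; upper rank = 50 × 0.940 = 47.
The 3rd smallest replicate is 129.74; the 47th is 171.59.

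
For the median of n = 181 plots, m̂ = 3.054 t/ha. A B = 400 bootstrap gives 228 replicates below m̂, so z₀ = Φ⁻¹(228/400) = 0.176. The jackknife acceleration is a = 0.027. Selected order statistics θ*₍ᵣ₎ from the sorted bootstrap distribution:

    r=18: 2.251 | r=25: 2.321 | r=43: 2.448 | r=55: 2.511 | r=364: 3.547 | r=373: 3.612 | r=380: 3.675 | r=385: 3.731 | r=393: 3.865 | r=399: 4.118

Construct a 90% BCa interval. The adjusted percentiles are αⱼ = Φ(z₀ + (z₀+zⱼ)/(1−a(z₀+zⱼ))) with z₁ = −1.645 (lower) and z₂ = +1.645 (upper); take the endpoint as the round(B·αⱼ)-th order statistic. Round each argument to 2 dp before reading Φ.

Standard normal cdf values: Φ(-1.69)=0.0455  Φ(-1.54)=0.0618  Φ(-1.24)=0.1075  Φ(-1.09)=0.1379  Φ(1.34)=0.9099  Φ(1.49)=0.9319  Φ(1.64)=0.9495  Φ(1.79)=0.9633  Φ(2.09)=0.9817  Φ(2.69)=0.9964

(2.448, 3.865)

Lower: z₀ + z₁ = 0.176 + (-1.645) = -1.469; 1 − a(z₀+z₁) = 1 − (0.027)(-1.469) = 1.0397; argument = 0.176 + (-1.469)/1.0397 = -1.2370 → -1.24.
α₁ = Φ(-1.24) = 0.1075; rank = round(400 × 0.1075) = 43; θ*₍43₎ = 2.448.
Upper: z₀ + z₂ = 1.821; 1 − a(z₀+z₂) = 0.9508; argument = 2.0912 → 2.09; α₂ = 0.9817; rank = 393; θ*₍393₎ = 3.865.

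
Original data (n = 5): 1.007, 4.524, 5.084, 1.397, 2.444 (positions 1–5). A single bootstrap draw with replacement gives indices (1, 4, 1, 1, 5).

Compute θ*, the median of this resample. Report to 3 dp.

Resample values: 1.007, 1.397, 1.007, 1.007, 2.444.
Sorted: 1.007, 1.007, 1.007, 1.397, 2.444
Median = middle value = 1.007

θ* = 1.007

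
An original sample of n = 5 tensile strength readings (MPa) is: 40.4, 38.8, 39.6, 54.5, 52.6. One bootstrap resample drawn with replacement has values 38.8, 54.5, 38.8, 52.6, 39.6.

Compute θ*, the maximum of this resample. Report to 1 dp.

Maximum = 54.5

θ* = 54.5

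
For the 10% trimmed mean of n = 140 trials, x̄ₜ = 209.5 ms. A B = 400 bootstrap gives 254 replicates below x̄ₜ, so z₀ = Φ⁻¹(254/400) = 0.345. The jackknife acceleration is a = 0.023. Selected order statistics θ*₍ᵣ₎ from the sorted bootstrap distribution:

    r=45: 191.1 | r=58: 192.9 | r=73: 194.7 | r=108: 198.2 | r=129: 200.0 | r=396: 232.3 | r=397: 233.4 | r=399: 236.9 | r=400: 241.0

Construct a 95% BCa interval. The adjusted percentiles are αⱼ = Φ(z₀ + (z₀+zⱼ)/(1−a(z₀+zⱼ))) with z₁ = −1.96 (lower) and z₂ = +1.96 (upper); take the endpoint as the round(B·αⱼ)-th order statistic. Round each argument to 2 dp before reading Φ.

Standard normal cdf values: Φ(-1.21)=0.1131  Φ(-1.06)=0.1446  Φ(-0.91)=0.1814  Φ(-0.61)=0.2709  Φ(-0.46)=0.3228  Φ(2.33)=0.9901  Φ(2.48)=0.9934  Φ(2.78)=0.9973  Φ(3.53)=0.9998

Lower: z₀ + z₁ = 0.345 + (-1.960) = -1.615; 1 − a(z₀+z₁) = 1 − (0.023)(-1.615) = 1.0371; argument = 0.345 + (-1.615)/1.0371 = -1.2122 → -1.21.
α₁ = Φ(-1.21) = 0.1131; rank = round(400 × 0.1131) = 45; θ*₍45₎ = 191.1.
Upper: z₀ + z₂ = 2.305; 1 − a(z₀+z₂) = 0.9470; argument = 2.7790 → 2.78; α₂ = 0.9973; rank = 399; θ*₍399₎ = 236.9.

(191.1, 236.9)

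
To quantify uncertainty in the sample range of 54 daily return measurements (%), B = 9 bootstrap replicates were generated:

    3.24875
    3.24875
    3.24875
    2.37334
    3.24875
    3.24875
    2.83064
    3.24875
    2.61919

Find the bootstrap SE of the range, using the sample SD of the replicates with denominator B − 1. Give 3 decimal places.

Bootstrap SE is the standard deviation of the 9 replicate ranges.
Mean of replicates: (3.24875 + 3.24875 + 3.24875 + 2.37334 + 3.24875 + 3.24875 + 2.83064 + 3.24875 + 2.61919) / 9 = 27.315670 / 9 = 3.035074
Sum of squared deviations: (+0.213676)² + (+0.213676)² + (+0.213676)² + (−0.661734)² + (+0.213676)² + (+0.213676)² + (−0.204434)² + (+0.213676)² + (−0.415884)² = 0.926589
Variance = 0.926589 / 8 = 0.115824
SE* = √0.115824

SE* = 0.340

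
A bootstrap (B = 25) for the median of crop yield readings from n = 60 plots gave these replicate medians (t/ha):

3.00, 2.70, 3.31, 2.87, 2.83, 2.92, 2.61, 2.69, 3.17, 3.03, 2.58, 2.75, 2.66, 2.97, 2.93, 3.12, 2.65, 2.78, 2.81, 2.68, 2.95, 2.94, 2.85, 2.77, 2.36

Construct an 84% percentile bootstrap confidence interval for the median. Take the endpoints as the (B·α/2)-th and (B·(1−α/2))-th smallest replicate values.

(2.58, 3.12)

Sorted replicates: 2.36, 2.58, 2.61, 2.65, 2.66, 2.68, 2.69, 2.70, 2.75, 2.77, 2.78, 2.81, 2.83, 2.85, 2.87, 2.92, 2.93, 2.94, 2.95, 2.97, 3.00, 3.03, 3.12, 3.17, 3.31
α = 0.16; lower rank = 25 × 0.080 = 2; upper rank = 25 × 0.920 = 23.
The 2nd smallest replicate is 2.58; the 23rd is 3.12.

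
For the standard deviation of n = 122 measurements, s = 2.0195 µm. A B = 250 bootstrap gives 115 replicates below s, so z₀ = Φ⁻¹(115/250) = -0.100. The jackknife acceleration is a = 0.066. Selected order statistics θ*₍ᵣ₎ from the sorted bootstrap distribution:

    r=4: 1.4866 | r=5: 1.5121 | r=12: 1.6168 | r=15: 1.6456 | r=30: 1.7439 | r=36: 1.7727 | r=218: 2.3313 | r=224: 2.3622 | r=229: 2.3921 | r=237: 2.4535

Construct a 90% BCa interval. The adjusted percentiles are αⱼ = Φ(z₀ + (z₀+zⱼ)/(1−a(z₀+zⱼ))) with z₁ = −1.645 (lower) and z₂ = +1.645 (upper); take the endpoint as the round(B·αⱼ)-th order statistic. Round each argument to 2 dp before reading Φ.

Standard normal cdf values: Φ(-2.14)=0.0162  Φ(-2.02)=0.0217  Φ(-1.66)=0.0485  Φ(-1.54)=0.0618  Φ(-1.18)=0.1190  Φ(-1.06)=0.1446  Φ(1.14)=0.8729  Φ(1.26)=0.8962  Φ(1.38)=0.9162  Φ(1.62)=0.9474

Lower: z₀ + z₁ = -0.100 + (-1.645) = -1.745; 1 − a(z₀+z₁) = 1 − (0.066)(-1.745) = 1.1152; argument = -0.100 + (-1.745)/1.1152 = -1.6648 → -1.66.
α₁ = Φ(-1.66) = 0.0485; rank = round(250 × 0.0485) = 12; θ*₍12₎ = 1.6168.
Upper: z₀ + z₂ = 1.545; 1 − a(z₀+z₂) = 0.8980; argument = 1.6204 → 1.62; α₂ = 0.9474; rank = 237; θ*₍237₎ = 2.4535.

(1.6168, 2.4535)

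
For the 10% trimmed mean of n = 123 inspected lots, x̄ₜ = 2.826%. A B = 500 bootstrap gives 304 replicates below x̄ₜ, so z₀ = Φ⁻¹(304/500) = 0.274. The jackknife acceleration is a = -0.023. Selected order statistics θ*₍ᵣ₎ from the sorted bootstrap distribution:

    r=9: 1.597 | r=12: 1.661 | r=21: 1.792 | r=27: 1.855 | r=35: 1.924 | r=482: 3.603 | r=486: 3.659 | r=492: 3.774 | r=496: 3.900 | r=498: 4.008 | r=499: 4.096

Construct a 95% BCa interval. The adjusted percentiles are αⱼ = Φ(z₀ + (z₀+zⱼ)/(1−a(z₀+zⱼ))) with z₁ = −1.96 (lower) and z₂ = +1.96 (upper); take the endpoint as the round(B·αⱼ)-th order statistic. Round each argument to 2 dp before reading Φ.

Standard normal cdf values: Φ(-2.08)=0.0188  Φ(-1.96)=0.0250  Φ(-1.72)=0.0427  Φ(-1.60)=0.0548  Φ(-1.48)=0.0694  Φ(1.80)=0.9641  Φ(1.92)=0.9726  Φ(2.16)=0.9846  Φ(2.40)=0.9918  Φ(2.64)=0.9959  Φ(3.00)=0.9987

(1.924, 3.900)

Lower: z₀ + z₁ = 0.274 + (-1.960) = -1.686; 1 − a(z₀+z₁) = 1 − (-0.023)(-1.686) = 0.9612; argument = 0.274 + (-1.686)/0.9612 = -1.4800 → -1.48.
α₁ = Φ(-1.48) = 0.0694; rank = round(500 × 0.0694) = 35; θ*₍35₎ = 1.924.
Upper: z₀ + z₂ = 2.234; 1 − a(z₀+z₂) = 1.0514; argument = 2.3988 → 2.40; α₂ = 0.9918; rank = 496; θ*₍496₎ = 3.900.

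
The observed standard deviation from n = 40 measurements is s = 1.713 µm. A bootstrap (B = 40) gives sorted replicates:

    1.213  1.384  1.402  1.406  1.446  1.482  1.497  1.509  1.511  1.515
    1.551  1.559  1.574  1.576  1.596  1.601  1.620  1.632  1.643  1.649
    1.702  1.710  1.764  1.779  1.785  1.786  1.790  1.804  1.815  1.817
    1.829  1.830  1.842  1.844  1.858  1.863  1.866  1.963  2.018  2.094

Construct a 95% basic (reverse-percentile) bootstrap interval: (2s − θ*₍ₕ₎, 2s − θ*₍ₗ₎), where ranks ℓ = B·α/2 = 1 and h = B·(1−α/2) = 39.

(1.408, 2.213)

Percentile endpoints at ranks 1 and 39: θ*₍1₎ = 1.213, θ*₍39₎ = 2.018.
Basic interval reflects these around s:
  lower = 2 × 1.713 − 2.018 = 1.408
  upper = 2 × 1.713 − 1.213 = 2.213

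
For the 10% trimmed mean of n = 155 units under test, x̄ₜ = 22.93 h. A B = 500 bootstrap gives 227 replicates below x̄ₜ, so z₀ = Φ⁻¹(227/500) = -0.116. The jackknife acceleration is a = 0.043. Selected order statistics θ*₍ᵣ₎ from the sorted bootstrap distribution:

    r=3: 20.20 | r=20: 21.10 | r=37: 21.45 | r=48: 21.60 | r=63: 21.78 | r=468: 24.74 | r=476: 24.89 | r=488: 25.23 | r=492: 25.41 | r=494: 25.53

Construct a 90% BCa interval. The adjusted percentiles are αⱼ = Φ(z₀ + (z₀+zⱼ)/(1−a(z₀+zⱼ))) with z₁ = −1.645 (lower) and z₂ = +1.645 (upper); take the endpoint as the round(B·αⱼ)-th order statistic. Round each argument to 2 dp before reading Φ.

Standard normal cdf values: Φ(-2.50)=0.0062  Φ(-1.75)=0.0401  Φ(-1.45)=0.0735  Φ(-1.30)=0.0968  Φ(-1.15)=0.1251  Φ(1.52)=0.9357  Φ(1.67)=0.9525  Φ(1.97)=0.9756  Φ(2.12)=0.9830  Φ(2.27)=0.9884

(21.10, 24.74)

Lower: z₀ + z₁ = -0.116 + (-1.645) = -1.761; 1 − a(z₀+z₁) = 1 − (0.043)(-1.761) = 1.0757; argument = -0.116 + (-1.761)/1.0757 = -1.7530 → -1.75.
α₁ = Φ(-1.75) = 0.0401; rank = round(500 × 0.0401) = 20; θ*₍20₎ = 21.10.
Upper: z₀ + z₂ = 1.529; 1 − a(z₀+z₂) = 0.9343; argument = 1.5206 → 1.52; α₂ = 0.9357; rank = 468; θ*₍468₎ = 24.74.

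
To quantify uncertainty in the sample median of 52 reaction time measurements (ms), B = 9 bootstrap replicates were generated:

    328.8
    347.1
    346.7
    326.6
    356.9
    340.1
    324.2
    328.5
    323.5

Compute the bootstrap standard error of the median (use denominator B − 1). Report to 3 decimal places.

SE* = 12.160

Bootstrap SE is the standard deviation of the 9 replicate medians.
Mean of replicates: (328.8 + 347.1 + 346.7 + 326.6 + 356.9 + 340.1 + 324.2 + 328.5 + 323.5) / 9 = 3022.4000 / 9 = 335.8222
Sum of squared deviations: (−7.0222)² + (+11.2778)² + (+10.8778)² + (−9.2222)² + (+21.0778)² + (+4.2778)² + (−11.6222)² + (−7.3222)² + (−12.3222)² = 1182.9756
Variance = 1182.9756 / 8 = 147.8719
SE* = √147.8719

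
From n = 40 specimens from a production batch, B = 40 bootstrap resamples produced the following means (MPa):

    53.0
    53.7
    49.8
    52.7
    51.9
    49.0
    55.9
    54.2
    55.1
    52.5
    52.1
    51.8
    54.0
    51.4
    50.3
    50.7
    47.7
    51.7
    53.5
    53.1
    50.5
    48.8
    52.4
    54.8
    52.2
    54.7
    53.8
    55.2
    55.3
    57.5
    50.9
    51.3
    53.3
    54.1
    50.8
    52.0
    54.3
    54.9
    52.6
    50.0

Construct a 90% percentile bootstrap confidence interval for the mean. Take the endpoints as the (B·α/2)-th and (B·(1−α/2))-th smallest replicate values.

Sorted replicates: 47.7, 48.8, 49.0, 49.8, 50.0, 50.3, 50.5, 50.7, 50.8, 50.9, 51.3, 51.4, 51.7, 51.8, 51.9, 52.0, 52.1, 52.2, 52.4, 52.5, 52.6, 52.7, 53.0, 53.1, 53.3, 53.5, 53.7, 53.8, 54.0, 54.1, 54.2, 54.3, 54.7, 54.8, 54.9, 55.1, 55.2, 55.3, 55.9, 57.5
α = 0.10; lower rank = 40 × 0.050 = 2; upper rank = 40 × 0.950 = 38.
The 2nd smallest replicate is 48.8; the 38th is 55.3.

(48.8, 55.3)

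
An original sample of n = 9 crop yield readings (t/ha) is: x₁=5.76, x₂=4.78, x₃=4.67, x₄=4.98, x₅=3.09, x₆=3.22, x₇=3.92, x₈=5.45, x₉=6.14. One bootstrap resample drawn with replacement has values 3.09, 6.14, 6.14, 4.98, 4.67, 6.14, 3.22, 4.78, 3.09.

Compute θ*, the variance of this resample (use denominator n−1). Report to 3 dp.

θ* = 1.710

Mean = 4.6944; sum of squared deviations = 13.6808
s² = 13.6808 / 8 = 1.7101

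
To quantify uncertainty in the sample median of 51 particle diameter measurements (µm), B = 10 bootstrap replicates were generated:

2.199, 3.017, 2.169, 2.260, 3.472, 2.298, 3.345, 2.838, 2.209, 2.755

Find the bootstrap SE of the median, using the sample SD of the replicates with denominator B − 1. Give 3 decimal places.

SE* = 0.499

Bootstrap SE is the standard deviation of the 10 replicate medians.
Mean of replicates: (2.199 + 3.017 + 2.169 + 2.260 + 3.472 + 2.298 + 3.345 + 2.838 + 2.209 + 2.755) / 10 = 26.5620 / 10 = 2.6562
Sum of squared deviations: (−0.4572)² + (+0.3608)² + (−0.4872)² + (−0.3962)² + (+0.8158)² + (−0.3582)² + (+0.6888)² + (+0.1818)² + (−0.4472)² + (+0.0988)² = 2.2446
Variance = 2.2446 / 9 = 0.2494
SE* = √0.2494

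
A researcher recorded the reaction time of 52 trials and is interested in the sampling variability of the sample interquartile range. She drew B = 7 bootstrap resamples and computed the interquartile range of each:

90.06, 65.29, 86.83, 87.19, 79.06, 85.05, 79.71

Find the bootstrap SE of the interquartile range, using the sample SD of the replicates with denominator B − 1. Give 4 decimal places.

Bootstrap SE is the standard deviation of the 7 replicate interquartile ranges.
Mean of replicates: (90.06 + 65.29 + 86.83 + 87.19 + 79.06 + 85.05 + 79.71) / 7 = 573.19000 / 7 = 81.88429
Sum of squared deviations: (+8.17571)² + (−16.59429)² + (+4.94571)² + (+5.30571)² + (−2.82429)² + (+3.16571)² + (−2.17429)² = 417.54917
Variance = 417.54917 / 6 = 69.59153
SE* = √69.59153

SE* = 8.3422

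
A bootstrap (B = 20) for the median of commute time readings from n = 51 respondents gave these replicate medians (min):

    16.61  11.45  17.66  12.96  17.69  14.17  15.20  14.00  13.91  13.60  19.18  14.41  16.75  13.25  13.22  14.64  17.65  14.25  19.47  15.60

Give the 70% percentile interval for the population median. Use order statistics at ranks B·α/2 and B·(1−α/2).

Sorted replicates: 11.45, 12.96, 13.22, 13.25, 13.60, 13.91, 14.00, 14.17, 14.25, 14.41, 14.64, 15.20, 15.60, 16.61, 16.75, 17.65, 17.66, 17.69, 19.18, 19.47
α = 0.30; lower rank = 20 × 0.150 = 3; upper rank = 20 × 0.850 = 17.
The 3rd smallest replicate is 13.22; the 17th is 17.66.

(13.22, 17.66)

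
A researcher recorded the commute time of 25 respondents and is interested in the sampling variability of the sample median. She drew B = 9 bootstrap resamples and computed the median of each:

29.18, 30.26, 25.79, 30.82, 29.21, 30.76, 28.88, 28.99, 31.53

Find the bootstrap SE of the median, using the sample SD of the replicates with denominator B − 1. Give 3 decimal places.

SE* = 1.682

Bootstrap SE is the standard deviation of the 9 replicate medians.
Mean of replicates: (29.18 + 30.26 + 25.79 + 30.82 + 29.21 + 30.76 + 28.88 + 28.99 + 31.53) / 9 = 265.4200 / 9 = 29.4911
Sum of squared deviations: (−0.3111)² + (+0.7689)² + (−3.7011)² + (+1.3289)² + (−0.2811)² + (+1.2689)² + (−0.6111)² + (−0.5011)² + (+2.0389)² = 22.6229
Variance = 22.6229 / 8 = 2.8279
SE* = √2.8279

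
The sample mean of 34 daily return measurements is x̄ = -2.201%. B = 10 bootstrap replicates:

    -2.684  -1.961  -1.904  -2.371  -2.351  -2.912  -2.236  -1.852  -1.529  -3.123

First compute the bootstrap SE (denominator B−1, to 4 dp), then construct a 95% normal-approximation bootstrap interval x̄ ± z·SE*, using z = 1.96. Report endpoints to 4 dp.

(-3.1869, -1.2151)

Mean of replicates = -2.2923; sum of squared deviations = 2.2774; SE* = √(2.2774/9) = 0.5030
Margin = 1.96 × 0.5030 = 0.98588
Interval: -2.201 ± 0.98588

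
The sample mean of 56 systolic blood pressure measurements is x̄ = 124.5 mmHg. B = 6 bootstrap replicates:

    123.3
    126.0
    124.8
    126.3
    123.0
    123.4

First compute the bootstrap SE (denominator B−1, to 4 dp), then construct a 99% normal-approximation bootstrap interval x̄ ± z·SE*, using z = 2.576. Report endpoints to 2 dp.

Mean of replicates = 124.4667; sum of squared deviations = 10.4733; SE* = √(10.4733/5) = 1.4473
Margin = 2.576 × 1.4473 = 3.728
Interval: 124.5 ± 3.728

(120.77, 128.23)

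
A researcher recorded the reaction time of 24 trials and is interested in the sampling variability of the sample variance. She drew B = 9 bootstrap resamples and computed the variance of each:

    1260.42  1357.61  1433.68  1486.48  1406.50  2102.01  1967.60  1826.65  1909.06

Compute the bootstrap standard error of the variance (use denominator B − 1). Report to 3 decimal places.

Bootstrap SE is the standard deviation of the 9 replicate variances.
Mean of replicates: (1260.42 + 1357.61 + 1433.68 + 1486.48 + 1406.50 + 2102.01 + 1967.60 + 1826.65 + 1909.06) / 9 = 14750.0100 / 9 = 1638.8900
Sum of squared deviations: (−378.4700)² + (−281.2800)² + (−205.2100)² + (−152.4100)² + (−232.3900)² + (+463.1200)² + (+328.7100)² + (+187.7600)² + (+270.1700)² = 772479.0886
Variance = 772479.0886 / 8 = 96559.8861
SE* = √96559.8861

SE* = 310.741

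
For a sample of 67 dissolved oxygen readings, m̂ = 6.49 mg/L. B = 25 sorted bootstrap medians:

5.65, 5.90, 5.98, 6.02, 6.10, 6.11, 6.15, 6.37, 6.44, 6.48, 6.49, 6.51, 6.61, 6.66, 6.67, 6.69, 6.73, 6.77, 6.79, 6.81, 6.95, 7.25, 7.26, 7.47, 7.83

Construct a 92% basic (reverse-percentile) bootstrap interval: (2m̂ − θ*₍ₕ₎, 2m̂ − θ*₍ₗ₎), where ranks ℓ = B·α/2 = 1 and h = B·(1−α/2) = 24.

Percentile endpoints at ranks 1 and 24: θ*₍1₎ = 5.65, θ*₍24₎ = 7.47.
Basic interval reflects these around m̂:
  lower = 2 × 6.49 − 7.47 = 5.51
  upper = 2 × 6.49 − 5.65 = 7.33

(5.51, 7.33)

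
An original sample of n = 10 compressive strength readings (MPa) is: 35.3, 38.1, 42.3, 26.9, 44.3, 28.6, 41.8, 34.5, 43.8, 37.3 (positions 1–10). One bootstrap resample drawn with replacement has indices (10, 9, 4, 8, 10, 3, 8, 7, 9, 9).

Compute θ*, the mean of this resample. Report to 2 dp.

θ* = 38.60

Resample values: 37.3, 43.8, 26.9, 34.5, 37.3, 42.3, 34.5, 41.8, 43.8, 43.8.
Mean = (37.3 + 43.8 + 26.9 + 34.5 + 37.3 + 42.3 + 34.5 + 41.8 + 43.8 + 43.8) / 10 = 386.00 / 10 = 38.60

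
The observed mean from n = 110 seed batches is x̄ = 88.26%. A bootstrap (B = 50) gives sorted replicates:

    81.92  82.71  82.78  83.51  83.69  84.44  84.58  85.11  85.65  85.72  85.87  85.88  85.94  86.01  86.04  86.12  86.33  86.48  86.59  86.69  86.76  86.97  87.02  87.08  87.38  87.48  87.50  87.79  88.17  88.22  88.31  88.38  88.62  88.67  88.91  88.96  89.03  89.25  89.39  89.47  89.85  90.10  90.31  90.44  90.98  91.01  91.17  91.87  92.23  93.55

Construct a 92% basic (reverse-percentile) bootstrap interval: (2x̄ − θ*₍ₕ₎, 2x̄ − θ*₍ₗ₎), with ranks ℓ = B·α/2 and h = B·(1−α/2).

(84.65, 93.81)

Percentile endpoints at ranks 2 and 48: θ*₍2₎ = 82.71, θ*₍48₎ = 91.87.
Basic interval reflects these around x̄:
  lower = 2 × 88.26 − 91.87 = 84.65
  upper = 2 × 88.26 − 82.71 = 93.81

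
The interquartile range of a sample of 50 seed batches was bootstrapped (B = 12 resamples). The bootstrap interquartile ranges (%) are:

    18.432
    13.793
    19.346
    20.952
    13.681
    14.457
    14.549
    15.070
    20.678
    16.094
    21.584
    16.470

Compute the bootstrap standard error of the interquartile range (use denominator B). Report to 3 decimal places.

Bootstrap SE is the standard deviation of the 12 replicate interquartile ranges.
Mean of replicates: (18.432 + 13.793 + 19.346 + 20.952 + 13.681 + 14.457 + 14.549 + 15.070 + 20.678 + 16.094 + 21.584 + 16.470) / 12 = 205.1060 / 12 = 17.0922
Sum of squared deviations: (+1.3398)² + (−3.2992)² + (+2.2538)² + (+3.8598)² + (−3.4112)² + (−2.6352)² + (−2.5432)² + (−2.0222)² + (+3.5858)² + (−0.9982)² + (+4.4918)² + (−0.6222)² = 96.2129
Variance = 96.2129 / 12 = 8.0177
SE* = √8.0177

SE* = 2.832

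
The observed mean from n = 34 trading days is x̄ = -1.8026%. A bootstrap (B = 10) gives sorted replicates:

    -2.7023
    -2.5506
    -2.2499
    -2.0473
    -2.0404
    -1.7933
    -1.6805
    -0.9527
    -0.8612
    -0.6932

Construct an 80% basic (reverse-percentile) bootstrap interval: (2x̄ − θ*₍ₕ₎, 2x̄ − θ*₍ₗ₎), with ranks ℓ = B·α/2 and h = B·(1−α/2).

(-2.7440, -0.9029)

Percentile endpoints at ranks 1 and 9: θ*₍1₎ = -2.7023, θ*₍9₎ = -0.8612.
Basic interval reflects these around x̄:
  lower = 2 × -1.8026 − -0.8612 = -2.7440
  upper = 2 × -1.8026 − -2.7023 = -0.9029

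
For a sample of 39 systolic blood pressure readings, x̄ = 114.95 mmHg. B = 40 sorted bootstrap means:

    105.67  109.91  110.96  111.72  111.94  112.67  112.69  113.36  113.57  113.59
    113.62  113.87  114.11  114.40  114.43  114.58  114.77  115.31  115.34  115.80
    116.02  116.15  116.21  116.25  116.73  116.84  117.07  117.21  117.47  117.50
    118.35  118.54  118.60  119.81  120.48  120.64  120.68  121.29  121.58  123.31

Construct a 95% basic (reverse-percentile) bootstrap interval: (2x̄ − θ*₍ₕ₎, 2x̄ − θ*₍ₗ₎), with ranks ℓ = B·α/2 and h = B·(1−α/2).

Percentile endpoints at ranks 1 and 39: θ*₍1₎ = 105.67, θ*₍39₎ = 121.58.
Basic interval reflects these around x̄:
  lower = 2 × 114.95 − 121.58 = 108.32
  upper = 2 × 114.95 − 105.67 = 124.23

(108.32, 124.23)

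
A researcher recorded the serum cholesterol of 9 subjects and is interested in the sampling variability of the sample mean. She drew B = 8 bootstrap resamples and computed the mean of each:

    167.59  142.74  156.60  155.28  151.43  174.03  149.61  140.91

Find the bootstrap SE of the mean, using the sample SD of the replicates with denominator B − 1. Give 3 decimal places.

SE* = 11.424

Bootstrap SE is the standard deviation of the 8 replicate means.
Mean of replicates: (167.59 + 142.74 + 156.60 + 155.28 + 151.43 + 174.03 + 149.61 + 140.91) / 8 = 1238.1900 / 8 = 154.7738
Sum of squared deviations: (+12.8162)² + (−12.0337)² + (+1.8262)² + (+0.5062)² + (−3.3438)² + (+19.2562)² + (−5.1637)² + (−13.8638)² = 913.5106
Variance = 913.5106 / 7 = 130.5015
SE* = √130.5015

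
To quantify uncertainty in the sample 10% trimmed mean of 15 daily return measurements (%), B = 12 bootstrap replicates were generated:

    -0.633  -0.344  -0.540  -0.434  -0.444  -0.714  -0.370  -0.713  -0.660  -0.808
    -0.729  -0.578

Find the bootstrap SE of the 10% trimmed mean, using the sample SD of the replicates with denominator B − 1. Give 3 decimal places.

SE* = 0.154

Bootstrap SE is the standard deviation of the 12 replicate 10% trimmed means.
Mean of replicates: ((-0.633) + (-0.344) + (-0.540) + (-0.434) + (-0.444) + (-0.714) + (-0.370) + (-0.713) + (-0.660) + (-0.808) + (-0.729) + (-0.578)) / 12 = -6.9670 / 12 = -0.5806
Sum of squared deviations: (−0.0524)² + (+0.2366)² + (+0.0406)² + (+0.1466)² + (+0.1366)² + (−0.1334)² + (+0.2106)² + (−0.1324)² + (−0.0794)² + (−0.2274)² + (−0.1484)² + (+0.0026)² = 0.2602
Variance = 0.2602 / 11 = 0.0237
SE* = √0.0237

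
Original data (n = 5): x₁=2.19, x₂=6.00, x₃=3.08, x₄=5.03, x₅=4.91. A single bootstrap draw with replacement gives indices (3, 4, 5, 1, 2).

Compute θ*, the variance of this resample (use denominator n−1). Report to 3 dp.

θ* = 2.430

Resample values: 3.08, 5.03, 4.91, 2.19, 6.00.
Mean = 4.2420; sum of squared deviations = 9.7187
s² = 9.7187 / 4 = 2.4297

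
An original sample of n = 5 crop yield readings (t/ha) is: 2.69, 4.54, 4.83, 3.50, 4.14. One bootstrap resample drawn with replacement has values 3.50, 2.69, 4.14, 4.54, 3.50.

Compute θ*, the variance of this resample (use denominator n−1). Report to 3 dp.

θ* = 0.499

Mean = 3.6740; sum of squared deviations = 1.9959
s² = 1.9959 / 4 = 0.4990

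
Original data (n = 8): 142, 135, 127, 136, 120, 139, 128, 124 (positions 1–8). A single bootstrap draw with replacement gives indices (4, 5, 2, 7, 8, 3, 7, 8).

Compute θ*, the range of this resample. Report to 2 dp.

Resample values: 136, 120, 135, 128, 124, 127, 128, 124.
Range = 136 − 120 = 16.00

θ* = 16.00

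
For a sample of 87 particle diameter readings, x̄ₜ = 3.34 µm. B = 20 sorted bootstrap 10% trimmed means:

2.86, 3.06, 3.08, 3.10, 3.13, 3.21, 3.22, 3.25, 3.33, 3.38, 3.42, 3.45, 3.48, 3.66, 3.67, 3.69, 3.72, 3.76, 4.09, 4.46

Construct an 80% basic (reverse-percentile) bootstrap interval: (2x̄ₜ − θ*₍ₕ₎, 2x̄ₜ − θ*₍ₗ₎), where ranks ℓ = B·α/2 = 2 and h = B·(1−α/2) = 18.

Percentile endpoints at ranks 2 and 18: θ*₍2₎ = 3.06, θ*₍18₎ = 3.76.
Basic interval reflects these around x̄ₜ:
  lower = 2 × 3.34 − 3.76 = 2.92
  upper = 2 × 3.34 − 3.06 = 3.62

(2.92, 3.62)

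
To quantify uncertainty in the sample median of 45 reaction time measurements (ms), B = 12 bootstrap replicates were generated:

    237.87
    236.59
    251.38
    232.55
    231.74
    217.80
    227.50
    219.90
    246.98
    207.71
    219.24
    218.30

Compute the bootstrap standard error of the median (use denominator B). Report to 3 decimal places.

Bootstrap SE is the standard deviation of the 12 replicate medians.
Mean of replicates: (237.87 + 236.59 + 251.38 + 232.55 + 231.74 + 217.80 + 227.50 + 219.90 + 246.98 + 207.71 + 219.24 + 218.30) / 12 = 2747.5600 / 12 = 228.9633
Sum of squared deviations: (+8.9067)² + (+7.6267)² + (+22.4167)² + (+3.5867)² + (+2.7767)² + (−11.1633)² + (−1.4633)² + (−9.0633)² + (+18.0167)² + (−21.2533)² + (−9.7233)² + (−10.6633)² = 1854.0355
Variance = 1854.0355 / 12 = 154.5030
SE* = √154.5030

SE* = 12.430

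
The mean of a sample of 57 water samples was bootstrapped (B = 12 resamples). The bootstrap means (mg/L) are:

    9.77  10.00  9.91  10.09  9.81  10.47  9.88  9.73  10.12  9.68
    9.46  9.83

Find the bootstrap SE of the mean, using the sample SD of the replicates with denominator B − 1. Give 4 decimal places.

Bootstrap SE is the standard deviation of the 12 replicate means.
Mean of replicates: (9.77 + 10.00 + 9.91 + 10.09 + 9.81 + 10.47 + 9.88 + 9.73 + 10.12 + 9.68 + 9.46 + 9.83) / 12 = 118.75000 / 12 = 9.89583
Sum of squared deviations: (−0.12583)² + (+0.10417)² + (+0.01417)² + (+0.19417)² + (−0.08583)² + (+0.57417)² + (−0.01583)² + (−0.16583)² + (+0.22417)² + (−0.21583)² + (−0.43583)² + (−0.06583)² = 0.72049
Variance = 0.72049 / 11 = 0.06550
SE* = √0.06550

SE* = 0.2559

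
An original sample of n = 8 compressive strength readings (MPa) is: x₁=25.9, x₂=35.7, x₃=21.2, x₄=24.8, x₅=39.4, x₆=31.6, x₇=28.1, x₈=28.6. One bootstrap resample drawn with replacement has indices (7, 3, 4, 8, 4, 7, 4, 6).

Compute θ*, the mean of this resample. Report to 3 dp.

Resample values: 28.1, 21.2, 24.8, 28.6, 24.8, 28.1, 24.8, 31.6.
Mean = (28.1 + 21.2 + 24.8 + 28.6 + 24.8 + 28.1 + 24.8 + 31.6) / 8 = 212.00 / 8 = 26.500

θ* = 26.500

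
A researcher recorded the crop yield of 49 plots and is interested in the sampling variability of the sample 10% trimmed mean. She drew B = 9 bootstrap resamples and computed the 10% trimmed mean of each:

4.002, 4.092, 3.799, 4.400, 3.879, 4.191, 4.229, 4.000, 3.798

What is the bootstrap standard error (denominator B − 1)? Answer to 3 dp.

Bootstrap SE is the standard deviation of the 9 replicate 10% trimmed means.
Mean of replicates: (4.002 + 4.092 + 3.799 + 4.400 + 3.879 + 4.191 + 4.229 + 4.000 + 3.798) / 9 = 36.3900 / 9 = 4.0433
Sum of squared deviations: (−0.0413)² + (+0.0487)² + (−0.2443)² + (+0.3567)² + (−0.1643)² + (+0.1477)² + (+0.1857)² + (−0.0433)² + (−0.2453)² = 0.3363
Variance = 0.3363 / 8 = 0.0420
SE* = √0.0420

SE* = 0.205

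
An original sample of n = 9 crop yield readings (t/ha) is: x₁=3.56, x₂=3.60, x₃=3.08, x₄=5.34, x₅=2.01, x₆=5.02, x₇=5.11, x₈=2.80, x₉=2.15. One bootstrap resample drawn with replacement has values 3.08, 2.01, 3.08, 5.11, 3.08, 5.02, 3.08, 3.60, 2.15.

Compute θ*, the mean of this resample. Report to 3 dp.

Mean = (3.08 + 2.01 + 3.08 + 5.11 + 3.08 + 5.02 + 3.08 + 3.60 + 2.15) / 9 = 30.210 / 9 = 3.357

θ* = 3.357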